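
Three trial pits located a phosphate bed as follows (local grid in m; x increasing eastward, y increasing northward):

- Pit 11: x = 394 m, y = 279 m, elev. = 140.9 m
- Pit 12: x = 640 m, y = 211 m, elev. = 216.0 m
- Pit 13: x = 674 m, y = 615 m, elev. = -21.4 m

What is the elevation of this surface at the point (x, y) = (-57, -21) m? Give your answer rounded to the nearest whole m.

Let the plane be z = a·x + b·y + c.
Pit 12−Pit 11: 246a − 68b = 75.1;  Pit 13−Pit 11: 280a + 336b = −162.3.
Solving gives a = 0.13960, b = −0.59937.
Then c = 140.9 − a·394 − b·279 = 253.12.
At (-57, -21): z = −8.0 + 12.6 + 253.12 = 257.8 m.

258 m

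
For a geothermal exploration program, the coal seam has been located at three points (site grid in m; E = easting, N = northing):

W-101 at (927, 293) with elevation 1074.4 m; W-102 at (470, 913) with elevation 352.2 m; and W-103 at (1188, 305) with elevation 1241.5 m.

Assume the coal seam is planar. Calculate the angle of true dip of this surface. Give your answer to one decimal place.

43.5°

Two edge vectors: W-101→W-102 = (-457, 620, -722.2), W-101→W-103 = (261, 12, 167.1).
Normal n = (W-101→W-102) × (W-101→W-103) = (112268.4, -112129.5, -167304).
So ∂z/∂E = −n_x/n_z = 0.67104 and ∂z/∂N = −n_y/n_z = −0.67021.
Gradient magnitude |∇z| = √(a² + b²) = √(0.45030 + 0.44919) = 0.94841.
True dip = arctan(0.94841) = 43.5°, dipping toward NW (azimuth ≈ 315°).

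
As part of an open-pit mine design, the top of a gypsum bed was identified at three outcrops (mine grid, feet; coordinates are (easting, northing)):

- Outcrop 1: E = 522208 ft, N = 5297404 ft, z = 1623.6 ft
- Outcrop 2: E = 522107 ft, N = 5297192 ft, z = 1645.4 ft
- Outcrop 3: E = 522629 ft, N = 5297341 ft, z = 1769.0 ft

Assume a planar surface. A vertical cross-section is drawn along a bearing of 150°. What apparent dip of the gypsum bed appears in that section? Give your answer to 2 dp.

Two edge vectors: Outcrop 1→Outcrop 2 = (-101, -212, 21.8), Outcrop 1→Outcrop 3 = (421, -63, 145.4).
Normal n = (Outcrop 1→Outcrop 2) × (Outcrop 1→Outcrop 3) = (-29451.4, 23863.2, 95615).
So ∂z/∂E = −n_x/n_z = 0.30802 and ∂z/∂N = −n_y/n_z = −0.24958.
Unit vector along 150° is (sin 150°, cos 150°) = (0.5000, -0.8660).
Slope in that direction = a·(0.5000) + b·(-0.8660) = 0.37015.
Apparent dip = arctan|0.37015| = 20.31° (true dip is 21.6°, so apparent ≤ true as expected).

20.31°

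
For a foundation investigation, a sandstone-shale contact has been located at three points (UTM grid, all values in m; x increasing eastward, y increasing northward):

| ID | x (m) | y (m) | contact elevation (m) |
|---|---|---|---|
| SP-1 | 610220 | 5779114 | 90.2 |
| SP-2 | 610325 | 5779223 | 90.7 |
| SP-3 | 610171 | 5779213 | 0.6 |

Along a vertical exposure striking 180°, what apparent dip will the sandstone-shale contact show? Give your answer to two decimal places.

30.81°

Two edge vectors: SP-1→SP-2 = (105, 109, 0.5), SP-1→SP-3 = (-49, 99, -89.6).
Normal n = (SP-1→SP-2) × (SP-1→SP-3) = (-9815.9, 9383.5, 15736).
So ∂z/∂x = −n_x/n_z = 0.62379 and ∂z/∂y = −n_y/n_z = −0.59631.
Unit vector along 180° is (sin 180°, cos 180°) = (0.0000, -1.0000).
Slope in that direction = a·(0.0000) + b·(-1.0000) = 0.59631.
Apparent dip = arctan|0.59631| = 30.81° (true dip is 40.8°, so apparent ≤ true as expected).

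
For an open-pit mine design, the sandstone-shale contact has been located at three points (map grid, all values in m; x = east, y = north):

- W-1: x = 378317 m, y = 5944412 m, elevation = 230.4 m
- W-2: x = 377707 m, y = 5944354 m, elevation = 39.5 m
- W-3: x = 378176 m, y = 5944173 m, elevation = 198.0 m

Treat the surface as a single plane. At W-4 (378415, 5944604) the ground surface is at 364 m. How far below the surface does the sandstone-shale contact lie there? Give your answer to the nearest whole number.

Two edge vectors: W-1→W-2 = (-610, -58, -190.9), W-1→W-3 = (-141, -239, -32.4).
Normal n = (W-1→W-2) × (W-1→W-3) = (-43745.9, 7152.9, 137612).
So ∂z/∂x = −n_x/n_z = 0.31789306 and ∂z/∂y = −n_y/n_z = −0.05197875.
Intercept c from W-1: 230.4 − 120264.35 + 308983.12 = 188949.17.
At (378415, 5944604): z_contact = 120295.5 − 308993.1 + 188949.17 = 251.6 m.
Depth below ground = 364 − 251.6 = 112 m.

112 m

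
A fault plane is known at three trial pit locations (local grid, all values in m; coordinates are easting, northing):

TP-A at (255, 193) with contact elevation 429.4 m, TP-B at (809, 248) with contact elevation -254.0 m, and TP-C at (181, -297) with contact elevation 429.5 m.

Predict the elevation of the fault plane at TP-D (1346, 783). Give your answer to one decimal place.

Let the plane be z = a·easting + b·northing + c.
TP-B−TP-A: 554a + 55b = −683.4;  TP-C−TP-A: −74a − 490b = 0.1.
Solving gives a = −1.252330, b = 0.188923.
Then c = 429.4 − a·255 − b·193 = 712.28.
At (1346, 783): z = −1685.6 + 147.9 + 712.28 = -825.4 m.

-825.4 m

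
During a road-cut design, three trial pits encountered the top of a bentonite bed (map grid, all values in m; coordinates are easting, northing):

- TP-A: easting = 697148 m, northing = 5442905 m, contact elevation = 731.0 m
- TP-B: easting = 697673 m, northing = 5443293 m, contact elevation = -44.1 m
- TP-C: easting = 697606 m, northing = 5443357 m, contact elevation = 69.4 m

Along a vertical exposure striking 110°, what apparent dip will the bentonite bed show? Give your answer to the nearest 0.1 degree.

56.7°

Two edge vectors: TP-A→TP-B = (525, 388, -775.1), TP-A→TP-C = (458, 452, -661.6).
Normal n = (TP-A→TP-B) × (TP-A→TP-C) = (93644.4, -7655.8, 59596).
So ∂z/∂easting = −n_x/n_z = −1.57132 and ∂z/∂northing = −n_y/n_z = 0.12846.
Unit vector along 110° is (sin 110°, cos 110°) = (0.9397, -0.3420).
Slope in that direction = a·(0.9397) + b·(-0.3420) = −1.52049.
Apparent dip = arctan|1.52049| = 56.7° (true dip is 57.6°, so apparent ≤ true as expected).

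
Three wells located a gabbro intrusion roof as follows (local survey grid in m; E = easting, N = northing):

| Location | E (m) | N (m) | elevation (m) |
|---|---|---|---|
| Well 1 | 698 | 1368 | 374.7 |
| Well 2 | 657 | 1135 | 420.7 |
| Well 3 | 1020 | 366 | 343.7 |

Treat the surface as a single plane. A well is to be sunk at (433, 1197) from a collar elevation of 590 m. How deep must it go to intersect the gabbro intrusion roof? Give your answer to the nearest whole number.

Two edge vectors: Well 1→Well 2 = (-41, -233, 46), Well 1→Well 3 = (322, -1002, -31).
Normal n = (Well 1→Well 2) × (Well 1→Well 3) = (53315, 13541, 116108).
So ∂z/∂E = −n_x/n_z = −0.45918 and ∂z/∂N = −n_y/n_z = −0.11662.
Intercept c from Well 1: 374.7 + 320.51 + 159.54 = 854.75.
At (433, 1197): z_contact = −198.8 − 139.6 + 854.75 = 516.3 m.
Depth below ground = 590 − 516.3 = 74 m.

74 m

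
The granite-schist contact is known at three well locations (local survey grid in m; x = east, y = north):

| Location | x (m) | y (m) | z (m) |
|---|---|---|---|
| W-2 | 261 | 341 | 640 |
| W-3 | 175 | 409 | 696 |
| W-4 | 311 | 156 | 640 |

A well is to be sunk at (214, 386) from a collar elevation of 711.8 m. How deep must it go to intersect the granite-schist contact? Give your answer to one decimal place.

Let the plane be z = a·x + b·y + c.
W-3−W-2: −86a + 68b = 56;  W-4−W-2: 50a − 185b = 0.
Solving gives a = −0.82814, b = −0.22382.
Then c = 640 − a·261 − b·341 = 932.47.
At (214, 386): z_contact = −177.22 − 86.39 + 932.47 = 668.85 m.
Depth below ground = 711.8 − 668.85 = 42.9 m.

42.9 m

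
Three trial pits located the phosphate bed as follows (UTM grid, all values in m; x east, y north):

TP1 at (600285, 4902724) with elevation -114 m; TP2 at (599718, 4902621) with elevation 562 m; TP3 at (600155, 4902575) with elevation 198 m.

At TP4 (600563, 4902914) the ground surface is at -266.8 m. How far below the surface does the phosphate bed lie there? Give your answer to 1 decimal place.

Two edge vectors: TP1→TP2 = (-567, -103, 676), TP1→TP3 = (-130, -149, 312).
Normal n = (TP1→TP2) × (TP1→TP3) = (68588, 89024, 71093).
So ∂z/∂x = −n_x/n_z = −0.964764463 and ∂z/∂y = −n_y/n_z = −1.252218925.
Intercept c from TP1: -114 + 579133.64 + 6139283.77 = 6718303.41.
At (600563, 4902914): z_contact = −579401.84 − 6139521.70 + 6718303.41 = -620.13 m.
Depth below ground = -266.8 − (-620.13) = 353.3 m.

353.3 m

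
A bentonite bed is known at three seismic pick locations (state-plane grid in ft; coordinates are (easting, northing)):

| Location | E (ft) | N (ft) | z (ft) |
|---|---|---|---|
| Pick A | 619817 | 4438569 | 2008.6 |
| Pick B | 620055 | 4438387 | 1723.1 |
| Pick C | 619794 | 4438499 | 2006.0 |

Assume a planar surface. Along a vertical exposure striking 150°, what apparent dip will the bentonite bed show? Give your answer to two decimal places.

37.47°

Two edge vectors: Pick A→Pick B = (238, -182, -285.5), Pick A→Pick C = (-23, -70, -2.6).
Normal n = (Pick A→Pick B) × (Pick A→Pick C) = (-19511.8, 7185.3, -20846).
So ∂z/∂E = −n_x/n_z = −0.93600 and ∂z/∂N = −n_y/n_z = 0.34468.
Unit vector along 150° is (sin 150°, cos 150°) = (0.5000, -0.8660).
Slope in that direction = a·(0.5000) + b·(-0.8660) = −0.76650.
Apparent dip = arctan|0.76650| = 37.47° (true dip is 44.9°, so apparent ≤ true as expected).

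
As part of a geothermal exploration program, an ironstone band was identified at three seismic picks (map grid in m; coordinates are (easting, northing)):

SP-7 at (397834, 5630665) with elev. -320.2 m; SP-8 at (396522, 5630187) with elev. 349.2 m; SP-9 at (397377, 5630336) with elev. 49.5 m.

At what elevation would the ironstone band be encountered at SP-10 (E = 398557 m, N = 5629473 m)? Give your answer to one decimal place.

Let the plane be z = a·E + b·N + c.
SP-8−SP-7: −1312a − 478b = 669.4;  SP-9−SP-7: −457a − 329b = 369.7.
Solving gives a = −0.204106903, b = −0.840191931.
Then c = -320.2 − a·397834 − b·5630665 = 4811719.76.
At (398557, 5629473): z = −81348.2 − 4729837.8 + 4811719.76 = 533.7 m.

533.7 m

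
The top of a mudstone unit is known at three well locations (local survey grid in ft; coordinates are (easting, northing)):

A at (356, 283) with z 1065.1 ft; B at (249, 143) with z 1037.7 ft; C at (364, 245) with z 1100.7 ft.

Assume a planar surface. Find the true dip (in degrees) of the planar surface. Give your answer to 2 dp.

Let the plane be z = a·E + b·N + c.
B−A: −107a − 140b = −27.4;  C−A: 8a − 38b = 35.6.
Solving gives a = 1.16182, b = −0.69225.
Gradient magnitude |∇z| = √(a² + b²) = √(1.34983 + 0.47921) = 1.35242.
True dip = arctan(1.35242) = 53.52°, dipping toward WNW (azimuth ≈ 301°).

53.52°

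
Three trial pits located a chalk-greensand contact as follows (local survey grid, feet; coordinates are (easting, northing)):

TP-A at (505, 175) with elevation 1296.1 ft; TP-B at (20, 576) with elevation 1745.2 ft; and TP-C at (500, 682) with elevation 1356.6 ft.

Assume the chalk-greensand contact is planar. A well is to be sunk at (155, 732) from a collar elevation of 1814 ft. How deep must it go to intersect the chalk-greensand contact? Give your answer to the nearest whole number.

164 ft

Two edge vectors: TP-A→TP-B = (-485, 401, 449.1), TP-A→TP-C = (-5, 507, 60.5).
Normal n = (TP-A→TP-B) × (TP-A→TP-C) = (-203433.2, 27097, -243890).
So ∂z/∂E = −n_x/n_z = −0.83412 and ∂z/∂N = −n_y/n_z = 0.11110.
Intercept c from TP-A: 1296.1 + 421.23 − 19.44 = 1697.89.
At (155, 732): z_contact = −129.3 + 81.3 + 1697.89 = 1649.9 ft.
Depth below ground = 1814 − 1649.9 = 164 ft.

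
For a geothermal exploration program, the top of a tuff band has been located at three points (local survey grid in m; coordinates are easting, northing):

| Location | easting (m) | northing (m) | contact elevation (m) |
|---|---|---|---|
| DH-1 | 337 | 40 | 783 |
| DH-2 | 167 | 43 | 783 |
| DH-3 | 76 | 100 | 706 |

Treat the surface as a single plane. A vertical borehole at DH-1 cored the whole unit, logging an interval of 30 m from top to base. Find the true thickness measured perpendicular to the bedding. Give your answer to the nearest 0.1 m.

17.5 m

Let the plane be z = a·easting + b·northing + c.
DH-2−DH-1: −170a + 3b = 0;  DH-3−DH-1: −261a + 60b = −77.
Solving gives a = −0.02453, b = −1.39004.
|∇z| = √(a²+b²) = 1.39026, so dip δ = arctan(1.39026) = 54.27°.
True thickness = vertical thickness × cos δ = 30 × cos 54.27° = 17.5 m.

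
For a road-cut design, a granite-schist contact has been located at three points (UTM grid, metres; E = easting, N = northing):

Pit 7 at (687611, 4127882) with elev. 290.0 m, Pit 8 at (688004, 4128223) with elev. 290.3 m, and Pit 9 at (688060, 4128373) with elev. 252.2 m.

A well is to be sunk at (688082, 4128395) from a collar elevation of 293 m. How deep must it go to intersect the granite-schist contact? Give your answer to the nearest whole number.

Let the plane be z = a·E + b·N + c.
Pit 8−Pit 7: 393a + 341b = 0.3;  Pit 9−Pit 7: 449a + 491b = −37.8.
Solving gives a = 0.32712149, b = −0.37612536.
Then c = 290 − a·687611 − b·4127882 = 1327958.76.
At (688082, 4128395): z_contact = 225086.4 − 1552794.0 + 1327958.76 = 251.1 m.
Depth below ground = 293 − 251.1 = 42 m.

42 m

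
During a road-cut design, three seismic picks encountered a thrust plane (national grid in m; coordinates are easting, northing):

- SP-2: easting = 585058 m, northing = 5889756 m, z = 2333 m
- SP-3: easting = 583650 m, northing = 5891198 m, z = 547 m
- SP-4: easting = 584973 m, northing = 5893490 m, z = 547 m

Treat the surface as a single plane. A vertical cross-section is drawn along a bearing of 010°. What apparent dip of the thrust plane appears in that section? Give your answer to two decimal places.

17.47°

Let the plane be z = a·easting + b·northing + c.
SP-3−SP-2: −1408a + 1442b = −1786;  SP-4−SP-2: −85a + 3734b = −1786.
Solving gives a = 0.79719, b = −0.46016.
Unit vector along 010° is (sin 10°, cos 10°) = (0.1736, 0.9848).
Slope in that direction = a·(0.1736) + b·(0.9848) = −0.31474.
Apparent dip = arctan|0.31474| = 17.47° (true dip is 42.6°, so apparent ≤ true as expected).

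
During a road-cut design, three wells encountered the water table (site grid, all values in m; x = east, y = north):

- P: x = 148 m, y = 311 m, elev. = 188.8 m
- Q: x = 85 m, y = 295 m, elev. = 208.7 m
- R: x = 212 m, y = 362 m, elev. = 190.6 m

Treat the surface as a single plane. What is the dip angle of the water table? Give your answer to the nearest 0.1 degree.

Two edge vectors: P→Q = (-63, -16, 19.9), P→R = (64, 51, 1.8).
Normal n = (P→Q) × (P→R) = (-1043.7, 1387, -2189).
So ∂z/∂x = −n_x/n_z = −0.47679 and ∂z/∂y = −n_y/n_z = 0.63362.
Gradient magnitude |∇z| = √(a² + b²) = √(0.22733 + 0.40148) = 0.79297.
True dip = arctan(0.79297) = 38.4°, dipping toward SE (azimuth ≈ 143°).

38.4°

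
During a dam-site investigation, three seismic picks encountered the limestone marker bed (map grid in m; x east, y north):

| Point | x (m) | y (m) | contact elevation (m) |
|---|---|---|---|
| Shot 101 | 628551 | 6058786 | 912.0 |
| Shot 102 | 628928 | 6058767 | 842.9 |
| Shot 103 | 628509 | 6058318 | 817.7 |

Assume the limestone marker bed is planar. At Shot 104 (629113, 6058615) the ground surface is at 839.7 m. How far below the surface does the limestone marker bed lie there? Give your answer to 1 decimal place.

Let the plane be z = a·x + b·y + c.
Shot 102−Shot 101: 377a − 19b = −69.1;  Shot 103−Shot 101: −42a − 468b = −94.3.
Solving gives a = −0.172354627, b = 0.216963449.
Then c = 912 − a·628551 − b·6058786 = −1205289.44.
At (629113, 6058615): z_contact = −108430.54 + 1314498.01 − 1205289.44 = 778.04 m.
Depth below ground = 839.7 − 778.04 = 61.7 m.

61.7 m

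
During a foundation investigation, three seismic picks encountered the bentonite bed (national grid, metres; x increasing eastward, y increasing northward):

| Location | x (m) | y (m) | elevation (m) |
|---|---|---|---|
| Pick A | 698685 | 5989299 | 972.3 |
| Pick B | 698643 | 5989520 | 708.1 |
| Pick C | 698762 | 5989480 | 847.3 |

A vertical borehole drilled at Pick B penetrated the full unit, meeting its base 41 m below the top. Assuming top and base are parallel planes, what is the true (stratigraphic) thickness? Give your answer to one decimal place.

24.7 m

Let the plane be z = a·x + b·y + c.
Pick B−Pick A: −42a + 221b = −264.2;  Pick C−Pick A: 77a + 181b = −125.
Solving gives a = 0.82031, b = −1.03958.
|∇z| = √(a²+b²) = 1.32425, so dip δ = arctan(1.32425) = 52.94°.
True thickness = vertical thickness × cos δ = 41 × cos 52.94° = 24.7 m.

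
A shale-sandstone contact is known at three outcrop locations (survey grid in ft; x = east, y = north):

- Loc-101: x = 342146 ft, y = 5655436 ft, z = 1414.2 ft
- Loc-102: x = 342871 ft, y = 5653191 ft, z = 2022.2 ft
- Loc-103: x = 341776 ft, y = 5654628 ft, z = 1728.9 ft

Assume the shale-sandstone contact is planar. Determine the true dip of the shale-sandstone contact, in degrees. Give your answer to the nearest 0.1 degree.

Let the plane be z = a·x + b·y + c.
Loc-102−Loc-101: 725a − 2245b = 608;  Loc-103−Loc-101: −370a − 808b = 314.7.
Solving gives a = −0.15196, b = −0.31990.
Gradient magnitude |∇z| = √(a² + b²) = √(0.02309 + 0.10233) = 0.35415.
True dip = arctan(0.35415) = 19.5°, dipping toward NNE (azimuth ≈ 025°).

19.5°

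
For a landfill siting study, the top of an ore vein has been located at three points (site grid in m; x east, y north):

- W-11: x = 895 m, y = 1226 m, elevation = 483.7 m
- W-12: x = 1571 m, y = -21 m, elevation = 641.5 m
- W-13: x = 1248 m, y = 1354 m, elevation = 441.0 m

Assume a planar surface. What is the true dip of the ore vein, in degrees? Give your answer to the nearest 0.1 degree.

Two edge vectors: W-11→W-12 = (676, -1247, 157.8), W-11→W-13 = (353, 128, -42.7).
Normal n = (W-11→W-12) × (W-11→W-13) = (33048.5, 84568.6, 526719).
So ∂z/∂x = −n_x/n_z = −0.06274 and ∂z/∂y = −n_y/n_z = −0.16056.
Gradient magnitude |∇z| = √(a² + b²) = √(0.00394 + 0.02578) = 0.17238.
True dip = arctan(0.17238) = 9.8°, dipping toward NNE (azimuth ≈ 021°).

9.8°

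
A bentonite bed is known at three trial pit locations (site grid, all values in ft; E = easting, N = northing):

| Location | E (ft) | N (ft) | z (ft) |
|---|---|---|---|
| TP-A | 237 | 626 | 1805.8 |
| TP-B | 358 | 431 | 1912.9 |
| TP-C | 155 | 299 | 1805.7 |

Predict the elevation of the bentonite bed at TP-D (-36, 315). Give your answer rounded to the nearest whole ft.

Let the plane be z = a·E + b·N + c.
TP-B−TP-A: 121a − 195b = 107.1;  TP-C−TP-A: −82a − 327b = −0.1.
Solving gives a = 0.63073, b = −0.15786.
Then c = 1805.8 − a·237 − b·626 = 1755.14.
At (-36, 315): z = −22.7 − 49.7 + 1755.14 = 1682.7 ft.

1683 ft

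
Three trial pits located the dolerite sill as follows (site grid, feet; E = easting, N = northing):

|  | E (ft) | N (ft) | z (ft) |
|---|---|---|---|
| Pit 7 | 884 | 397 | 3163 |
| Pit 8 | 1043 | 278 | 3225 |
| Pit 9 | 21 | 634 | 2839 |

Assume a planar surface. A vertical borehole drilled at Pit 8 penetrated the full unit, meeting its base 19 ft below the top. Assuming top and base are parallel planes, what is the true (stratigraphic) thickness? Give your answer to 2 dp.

17.83 ft

Let the plane be z = a·E + b·N + c.
Pit 8−Pit 7: 159a − 119b = 62;  Pit 9−Pit 7: −863a + 237b = −324.
Solving gives a = 0.36703, b = −0.03061.
|∇z| = √(a²+b²) = 0.36830, so dip δ = arctan(0.36830) = 20.22°.
True thickness = vertical thickness × cos δ = 19 × cos 20.22° = 17.83 ft.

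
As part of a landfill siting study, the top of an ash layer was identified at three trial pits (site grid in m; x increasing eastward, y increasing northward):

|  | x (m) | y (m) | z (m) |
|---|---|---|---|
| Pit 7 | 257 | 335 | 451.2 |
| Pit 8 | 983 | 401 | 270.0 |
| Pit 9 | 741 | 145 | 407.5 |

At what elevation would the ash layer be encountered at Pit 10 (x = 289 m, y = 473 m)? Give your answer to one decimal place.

Let the plane be z = a·x + b·y + c.
Pit 8−Pit 7: 726a + 66b = −181.2;  Pit 9−Pit 7: 484a − 190b = −43.7.
Solving gives a = −0.21963, b = −0.32949.
Then c = 451.2 − a·257 − b·335 = 618.02.
At (289, 473): z = −63.5 − 155.8 + 618.02 = 398.7 m.

398.7 m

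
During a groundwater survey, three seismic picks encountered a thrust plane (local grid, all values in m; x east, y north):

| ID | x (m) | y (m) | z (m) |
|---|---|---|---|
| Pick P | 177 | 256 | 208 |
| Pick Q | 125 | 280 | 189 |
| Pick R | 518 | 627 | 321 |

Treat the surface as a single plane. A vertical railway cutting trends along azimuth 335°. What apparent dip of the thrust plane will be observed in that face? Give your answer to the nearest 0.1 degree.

9.6°

Two edge vectors: Pick P→Pick Q = (-52, 24, -19), Pick P→Pick R = (341, 371, 113).
Normal n = (Pick P→Pick Q) × (Pick P→Pick R) = (9761, -603, -27476).
So ∂z/∂x = −n_x/n_z = 0.35526 and ∂z/∂y = −n_y/n_z = −0.02195.
Unit vector along 335° is (sin 335°, cos 335°) = (-0.4226, 0.9063).
Slope in that direction = a·(-0.4226) + b·(0.9063) = −0.17003.
Apparent dip = arctan|0.17003| = 9.6° (true dip is 19.6°, so apparent ≤ true as expected).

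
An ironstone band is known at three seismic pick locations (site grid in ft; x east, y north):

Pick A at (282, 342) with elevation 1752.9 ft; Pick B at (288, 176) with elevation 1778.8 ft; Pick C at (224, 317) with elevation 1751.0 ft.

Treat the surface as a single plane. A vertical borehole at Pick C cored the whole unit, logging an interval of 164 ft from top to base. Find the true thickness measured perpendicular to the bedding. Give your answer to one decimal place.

Two edge vectors: Pick A→Pick B = (6, -166, 25.9), Pick A→Pick C = (-58, -25, -1.9).
Normal n = (Pick A→Pick B) × (Pick A→Pick C) = (962.9, -1490.8, -9778).
So ∂z/∂x = −n_x/n_z = 0.09848 and ∂z/∂y = −n_y/n_z = −0.15246.
|∇z| = √(a²+b²) = 0.18150, so dip δ = arctan(0.18150) = 10.29°.
True thickness = vertical thickness × cos δ = 164 × cos 10.29° = 161.4 ft.

161.4 ft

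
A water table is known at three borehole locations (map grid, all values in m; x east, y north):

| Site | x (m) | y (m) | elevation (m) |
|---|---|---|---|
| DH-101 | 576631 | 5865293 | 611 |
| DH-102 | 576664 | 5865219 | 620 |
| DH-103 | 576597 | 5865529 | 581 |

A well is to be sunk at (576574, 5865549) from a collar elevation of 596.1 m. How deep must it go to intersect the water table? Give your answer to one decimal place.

Let the plane be z = a·x + b·y + c.
DH-102−DH-101: 33a − 74b = 9;  DH-103−DH-101: −34a + 236b = −30.
Solving gives a = −0.018209408, b = −0.129742033.
Then c = 611 − a·576631 − b·5865293 = 772086.15.
At (576574, 5865549): z_contact = −10499.07 − 761008.25 + 772086.15 = 578.82 m.
Depth below ground = 596.1 − 578.82 = 17.3 m.

17.3 m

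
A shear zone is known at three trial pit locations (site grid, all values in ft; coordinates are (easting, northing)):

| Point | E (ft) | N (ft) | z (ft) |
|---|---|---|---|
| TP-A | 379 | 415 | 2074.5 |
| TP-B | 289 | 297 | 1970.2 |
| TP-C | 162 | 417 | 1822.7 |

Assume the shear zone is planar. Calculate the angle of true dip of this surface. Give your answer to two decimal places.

Let the plane be z = a·E + b·N + c.
TP-B−TP-A: −90a − 118b = −104.3;  TP-C−TP-A: −217a + 2b = −251.8.
Solving gives a = 1.16036, b = −0.00112.
Gradient magnitude |∇z| = √(a² + b²) = √(1.34643 + 0.00000) = 1.16036.
True dip = arctan(1.16036) = 49.25°, dipping toward W (azimuth ≈ 270°).

49.25°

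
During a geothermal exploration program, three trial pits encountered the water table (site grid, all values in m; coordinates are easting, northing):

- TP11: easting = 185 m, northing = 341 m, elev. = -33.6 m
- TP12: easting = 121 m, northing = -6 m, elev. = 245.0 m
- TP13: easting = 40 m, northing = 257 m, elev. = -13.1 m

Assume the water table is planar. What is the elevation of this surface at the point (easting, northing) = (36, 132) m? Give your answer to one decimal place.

94.2 m

Let the plane be z = a·easting + b·northing + c.
TP12−TP11: −64a − 347b = 278.6;  TP13−TP11: −145a − 84b = 20.5.
Solving gives a = 0.36247, b = −0.86973.
Then c = -33.6 − a·185 − b·341 = 195.92.
At (36, 132): z = 13.0 − 114.8 + 195.92 = 94.2 m.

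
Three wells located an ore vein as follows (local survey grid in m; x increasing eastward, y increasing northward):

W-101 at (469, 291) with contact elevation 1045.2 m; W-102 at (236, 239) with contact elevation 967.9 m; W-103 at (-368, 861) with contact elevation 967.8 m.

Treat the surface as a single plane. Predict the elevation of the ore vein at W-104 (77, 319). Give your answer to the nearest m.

Two edge vectors: W-101→W-102 = (-233, -52, -77.3), W-101→W-103 = (-837, 570, -77.4).
Normal n = (W-101→W-102) × (W-101→W-103) = (48085.8, 46665.9, -176334).
So ∂z/∂x = −n_x/n_z = 0.27270 and ∂z/∂y = −n_y/n_z = 0.26464.
Intercept c from W-101: 1045.2 − 127.90 − 77.01 = 840.29.
At (77, 319): z = 21.0 + 84.4 + 840.29 = 945.7 m.

946 m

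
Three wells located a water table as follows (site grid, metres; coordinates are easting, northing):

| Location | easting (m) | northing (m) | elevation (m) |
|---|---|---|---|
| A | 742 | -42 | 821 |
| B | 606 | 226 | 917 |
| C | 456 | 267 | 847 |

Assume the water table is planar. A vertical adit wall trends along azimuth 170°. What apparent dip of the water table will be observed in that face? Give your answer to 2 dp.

29.53°

Let the plane be z = a·easting + b·northing + c.
B−A: −136a + 268b = 96;  C−A: −286a + 309b = 26.
Solving gives a = 0.65550, b = 0.69085.
Unit vector along 170° is (sin 170°, cos 170°) = (0.1736, -0.9848).
Slope in that direction = a·(0.1736) + b·(-0.9848) = −0.56653.
Apparent dip = arctan|0.56653| = 29.53° (true dip is 43.6°, so apparent ≤ true as expected).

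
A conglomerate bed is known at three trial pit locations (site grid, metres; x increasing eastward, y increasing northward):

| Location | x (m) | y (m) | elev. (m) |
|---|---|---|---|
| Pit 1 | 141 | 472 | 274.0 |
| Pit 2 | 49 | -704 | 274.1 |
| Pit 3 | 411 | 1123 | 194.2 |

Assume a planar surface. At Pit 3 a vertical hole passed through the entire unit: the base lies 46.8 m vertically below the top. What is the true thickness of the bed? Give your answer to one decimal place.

44.0 m

Let the plane be z = a·x + b·y + c.
Pit 2−Pit 1: −92a − 1176b = 0.1;  Pit 3−Pit 1: 270a + 651b = −79.8.
Solving gives a = −0.36401, b = 0.02839.
|∇z| = √(a²+b²) = 0.36512, so dip δ = arctan(0.36512) = 20.06°.
True thickness = vertical thickness × cos δ = 46.8 × cos 20.06° = 44.0 m.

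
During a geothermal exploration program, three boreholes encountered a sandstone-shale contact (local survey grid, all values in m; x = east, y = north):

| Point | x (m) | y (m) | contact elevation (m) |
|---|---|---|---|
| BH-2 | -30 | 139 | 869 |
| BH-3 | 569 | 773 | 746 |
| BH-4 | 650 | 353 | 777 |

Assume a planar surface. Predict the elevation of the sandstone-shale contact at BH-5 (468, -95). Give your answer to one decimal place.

Two edge vectors: BH-2→BH-3 = (599, 634, -123), BH-2→BH-4 = (680, 214, -92).
Normal n = (BH-2→BH-3) × (BH-2→BH-4) = (-32006, -28532, -302934).
So ∂z/∂x = −n_x/n_z = −0.10565 and ∂z/∂y = −n_y/n_z = −0.09419.
Intercept c from BH-2: 869 − 3.17 + 13.09 = 878.92.
At (468, -95): z = −49.4 + 8.9 + 878.92 = 838.4 m.

838.4 m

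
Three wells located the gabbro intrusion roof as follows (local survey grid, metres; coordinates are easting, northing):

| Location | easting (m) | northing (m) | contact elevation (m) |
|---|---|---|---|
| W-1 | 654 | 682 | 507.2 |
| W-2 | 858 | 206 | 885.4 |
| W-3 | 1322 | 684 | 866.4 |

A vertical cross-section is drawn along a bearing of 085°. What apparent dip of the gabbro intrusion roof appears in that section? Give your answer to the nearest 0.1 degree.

26.0°

Let the plane be z = a·easting + b·northing + c.
W-2−W-1: 204a − 476b = 378.2;  W-3−W-1: 668a + 2b = 359.2.
Solving gives a = 0.53941, b = −0.56336.
Unit vector along 085° is (sin 85°, cos 85°) = (0.9962, 0.0872).
Slope in that direction = a·(0.9962) + b·(0.0872) = 0.48826.
Apparent dip = arctan|0.48826| = 26.0° (true dip is 38.0°, so apparent ≤ true as expected).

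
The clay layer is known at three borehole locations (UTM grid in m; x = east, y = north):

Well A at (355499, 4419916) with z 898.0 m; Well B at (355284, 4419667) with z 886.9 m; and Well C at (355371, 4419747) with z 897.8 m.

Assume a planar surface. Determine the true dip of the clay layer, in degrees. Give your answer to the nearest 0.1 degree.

Let the plane be z = a·x + b·y + c.
Well B−Well A: −215a − 249b = −11.1;  Well C−Well A: −128a − 169b = −0.2.
Solving gives a = 0.40916, b = −0.30872.
Gradient magnitude |∇z| = √(a² + b²) = √(0.16742 + 0.09531) = 0.51256.
True dip = arctan(0.51256) = 27.1°, dipping toward NW (azimuth ≈ 307°).

27.1°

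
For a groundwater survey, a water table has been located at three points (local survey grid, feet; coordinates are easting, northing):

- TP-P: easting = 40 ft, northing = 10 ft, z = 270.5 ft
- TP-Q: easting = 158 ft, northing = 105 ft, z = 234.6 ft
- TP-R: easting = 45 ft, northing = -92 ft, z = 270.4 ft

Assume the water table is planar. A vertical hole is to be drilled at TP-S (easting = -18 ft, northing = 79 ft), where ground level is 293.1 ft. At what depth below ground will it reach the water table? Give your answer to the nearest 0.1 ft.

6.5 ft

Two edge vectors: TP-P→TP-Q = (118, 95, -35.9), TP-P→TP-R = (5, -102, -0.1).
Normal n = (TP-P→TP-Q) × (TP-P→TP-R) = (-3671.3, -167.7, -12511).
So ∂z/∂easting = −n_x/n_z = −0.29345 and ∂z/∂northing = −n_y/n_z = −0.01340.
Intercept c from TP-P: 270.5 + 11.74 + 0.13 = 282.37.
At (-18, 79): z_contact = 5.28 − 1.06 + 282.37 = 286.59 ft.
Depth below ground = 293.1 − 286.59 = 6.5 ft.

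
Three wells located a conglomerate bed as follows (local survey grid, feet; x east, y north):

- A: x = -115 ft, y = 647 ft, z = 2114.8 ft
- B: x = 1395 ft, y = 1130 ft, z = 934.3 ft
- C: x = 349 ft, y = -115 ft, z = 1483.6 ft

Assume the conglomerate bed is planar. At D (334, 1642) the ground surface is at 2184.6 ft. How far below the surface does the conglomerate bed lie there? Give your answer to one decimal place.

169.8 ft

Two edge vectors: A→B = (1510, 483, -1180.5), A→C = (464, -762, -631.2).
Normal n = (A→B) × (A→C) = (-1204410.6, 405360, -1374732).
So ∂z/∂x = −n_x/n_z = −0.876106 and ∂z/∂y = −n_y/n_z = 0.294865.
Intercept c from A: 2114.8 − 100.75 − 190.78 = 1823.27.
At (334, 1642): z_contact = −292.62 + 484.17 + 1823.27 = 2014.82 ft.
Depth below ground = 2184.6 − 2014.82 = 169.8 ft.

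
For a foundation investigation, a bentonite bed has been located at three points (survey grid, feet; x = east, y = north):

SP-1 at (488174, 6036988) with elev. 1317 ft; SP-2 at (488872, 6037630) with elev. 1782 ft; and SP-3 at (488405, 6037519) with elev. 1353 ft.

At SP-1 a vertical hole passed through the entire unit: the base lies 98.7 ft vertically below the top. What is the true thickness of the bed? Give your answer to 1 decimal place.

67.3 ft

Let the plane be z = a·x + b·y + c.
SP-2−SP-1: 698a + 642b = 465;  SP-3−SP-1: 231a + 531b = 36.
Solving gives a = 1.00660, b = −0.37010.
|∇z| = √(a²+b²) = 1.07248, so dip δ = arctan(1.07248) = 47.00°.
True thickness = vertical thickness × cos δ = 98.7 × cos 47.00° = 67.3 ft.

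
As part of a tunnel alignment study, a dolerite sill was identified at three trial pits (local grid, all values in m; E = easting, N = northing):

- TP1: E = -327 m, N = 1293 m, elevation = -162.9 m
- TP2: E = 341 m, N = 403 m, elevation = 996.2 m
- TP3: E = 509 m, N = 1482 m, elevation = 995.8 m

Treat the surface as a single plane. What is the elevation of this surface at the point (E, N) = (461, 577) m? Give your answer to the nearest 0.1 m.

Two edge vectors: TP1→TP2 = (668, -890, 1159.1), TP1→TP3 = (836, 189, 1158.7).
Normal n = (TP1→TP2) × (TP1→TP3) = (-1250312.9, 194996, 870292).
So ∂z/∂E = −n_x/n_z = 1.436659 and ∂z/∂N = −n_y/n_z = −0.224058.
Intercept c from TP1: -162.9 + 469.79 + 289.71 = 596.59.
At (461, 577): z = 662.3 − 129.3 + 596.59 = 1129.6 m.

1129.6 m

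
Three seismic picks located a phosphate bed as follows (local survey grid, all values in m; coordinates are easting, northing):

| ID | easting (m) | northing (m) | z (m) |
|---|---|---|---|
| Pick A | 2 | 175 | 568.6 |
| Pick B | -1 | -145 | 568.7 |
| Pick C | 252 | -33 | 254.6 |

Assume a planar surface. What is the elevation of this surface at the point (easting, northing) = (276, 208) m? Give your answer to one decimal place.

Two edge vectors: Pick A→Pick B = (-3, -320, 0.1), Pick A→Pick C = (250, -208, -314).
Normal n = (Pick A→Pick B) × (Pick A→Pick C) = (100500.8, -917, 80624).
So ∂z/∂easting = −n_x/n_z = −1.24654 and ∂z/∂northing = −n_y/n_z = 0.01137.
Intercept c from Pick A: 568.6 + 2.49 − 1.99 = 569.10.
At (276, 208): z = −344.0 + 2.4 + 569.10 = 227.4 m.

227.4 m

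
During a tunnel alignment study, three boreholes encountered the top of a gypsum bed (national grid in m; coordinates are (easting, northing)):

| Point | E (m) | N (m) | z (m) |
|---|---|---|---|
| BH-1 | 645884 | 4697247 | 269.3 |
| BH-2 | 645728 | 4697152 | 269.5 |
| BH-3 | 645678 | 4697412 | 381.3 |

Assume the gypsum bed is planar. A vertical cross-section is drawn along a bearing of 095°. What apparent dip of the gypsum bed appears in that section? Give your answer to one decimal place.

15.0°

Let the plane be z = a·E + b·N + c.
BH-2−BH-1: −156a − 95b = 0.2;  BH-3−BH-1: −206a + 165b = 112.
Solving gives a = −0.23556, b = 0.38470.
Unit vector along 095° is (sin 95°, cos 95°) = (0.9962, -0.0872).
Slope in that direction = a·(0.9962) + b·(-0.0872) = −0.26819.
Apparent dip = arctan|0.26819| = 15.0° (true dip is 24.3°, so apparent ≤ true as expected).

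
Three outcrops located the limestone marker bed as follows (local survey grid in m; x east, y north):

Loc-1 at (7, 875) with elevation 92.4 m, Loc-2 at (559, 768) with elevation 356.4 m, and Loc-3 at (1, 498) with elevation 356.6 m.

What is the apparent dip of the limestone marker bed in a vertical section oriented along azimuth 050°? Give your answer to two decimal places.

Let the plane be z = a·x + b·y + c.
Loc-2−Loc-1: 552a − 107b = 264;  Loc-3−Loc-1: −6a − 377b = 264.2.
Solving gives a = 0.34137, b = −0.70623.
Unit vector along 050° is (sin 50°, cos 50°) = (0.7660, 0.6428).
Slope in that direction = a·(0.7660) + b·(0.6428) = −0.19245.
Apparent dip = arctan|0.19245| = 10.89° (true dip is 38.1°, so apparent ≤ true as expected).

10.89°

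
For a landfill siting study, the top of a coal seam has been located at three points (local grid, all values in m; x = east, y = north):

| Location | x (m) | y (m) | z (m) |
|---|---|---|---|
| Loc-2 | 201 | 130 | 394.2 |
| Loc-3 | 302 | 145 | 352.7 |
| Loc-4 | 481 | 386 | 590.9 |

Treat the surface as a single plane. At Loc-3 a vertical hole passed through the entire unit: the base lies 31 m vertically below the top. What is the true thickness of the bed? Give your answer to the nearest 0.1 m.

Let the plane be z = a·x + b·y + c.
Loc-3−Loc-2: 101a + 15b = −41.5;  Loc-4−Loc-2: 280a + 256b = 196.7.
Solving gives a = −0.62682, b = 1.45395.
|∇z| = √(a²+b²) = 1.58331, so dip δ = arctan(1.58331) = 57.72°.
True thickness = vertical thickness × cos δ = 31 × cos 57.72° = 16.6 m.

16.6 m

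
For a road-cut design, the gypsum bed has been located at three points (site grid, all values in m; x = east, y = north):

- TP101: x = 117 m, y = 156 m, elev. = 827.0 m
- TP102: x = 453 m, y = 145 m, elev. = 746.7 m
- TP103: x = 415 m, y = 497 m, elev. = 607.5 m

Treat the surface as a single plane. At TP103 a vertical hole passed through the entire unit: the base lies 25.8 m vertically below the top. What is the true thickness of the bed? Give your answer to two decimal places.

Two edge vectors: TP101→TP102 = (336, -11, -80.3), TP101→TP103 = (298, 341, -219.5).
Normal n = (TP101→TP102) × (TP101→TP103) = (29796.8, 49822.6, 117854).
So ∂z/∂x = −n_x/n_z = −0.25283 and ∂z/∂y = −n_y/n_z = −0.42275.
|∇z| = √(a²+b²) = 0.49258, so dip δ = arctan(0.49258) = 26.22°.
True thickness = vertical thickness × cos δ = 25.8 × cos 26.22° = 23.14 m.

23.14 m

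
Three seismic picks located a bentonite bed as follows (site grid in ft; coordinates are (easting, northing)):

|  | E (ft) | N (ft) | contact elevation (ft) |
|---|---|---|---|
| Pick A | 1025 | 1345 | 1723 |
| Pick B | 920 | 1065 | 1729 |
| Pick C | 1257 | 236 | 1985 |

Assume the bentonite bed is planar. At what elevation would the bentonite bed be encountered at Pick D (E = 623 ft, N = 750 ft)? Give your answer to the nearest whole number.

1670 ft

Let the plane be z = a·E + b·N + c.
Pick B−Pick A: −105a − 280b = 6;  Pick C−Pick A: 232a − 1109b = 262.
Solving gives a = 0.36772, b = −0.15932.
Then c = 1723 − a·1025 − b·1345 = 1560.38.
At (623, 750): z = 229.1 − 119.5 + 1560.38 = 1670.0 ft.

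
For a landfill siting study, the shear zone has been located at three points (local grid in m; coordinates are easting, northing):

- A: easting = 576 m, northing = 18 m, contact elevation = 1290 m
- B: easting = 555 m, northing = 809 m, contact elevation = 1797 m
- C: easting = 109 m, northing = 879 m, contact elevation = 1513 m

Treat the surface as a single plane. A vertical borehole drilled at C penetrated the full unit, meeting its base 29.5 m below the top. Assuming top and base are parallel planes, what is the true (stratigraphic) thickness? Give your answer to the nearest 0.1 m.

20.9 m

Two edge vectors: A→B = (-21, 791, 507), A→C = (-467, 861, 223).
Normal n = (A→B) × (A→C) = (-260134, -232086, 351316).
So ∂z/∂easting = −n_x/n_z = 0.74046 and ∂z/∂northing = −n_y/n_z = 0.66062.
|∇z| = √(a²+b²) = 0.99232, so dip δ = arctan(0.99232) = 44.78°.
True thickness = vertical thickness × cos δ = 29.5 × cos 44.78° = 20.9 m.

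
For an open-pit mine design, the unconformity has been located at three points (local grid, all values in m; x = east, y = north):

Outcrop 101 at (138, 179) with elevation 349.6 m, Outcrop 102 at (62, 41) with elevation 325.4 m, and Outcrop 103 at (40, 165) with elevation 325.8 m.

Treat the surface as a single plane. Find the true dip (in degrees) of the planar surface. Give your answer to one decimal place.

13.5°

Let the plane be z = a·x + b·y + c.
Outcrop 102−Outcrop 101: −76a − 138b = −24.2;  Outcrop 103−Outcrop 101: −98a − 14b = −23.8.
Solving gives a = 0.23640, b = 0.04517.
Gradient magnitude |∇z| = √(a² + b²) = √(0.05589 + 0.00204) = 0.24068.
True dip = arctan(0.24068) = 13.5°, dipping toward W (azimuth ≈ 259°).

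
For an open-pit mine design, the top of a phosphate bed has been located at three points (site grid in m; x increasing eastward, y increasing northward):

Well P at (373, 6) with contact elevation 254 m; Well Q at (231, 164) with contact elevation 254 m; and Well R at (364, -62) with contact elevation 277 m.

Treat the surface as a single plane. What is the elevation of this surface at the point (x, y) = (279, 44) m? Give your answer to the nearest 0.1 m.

Two edge vectors: Well P→Well Q = (-142, 158, 0), Well P→Well R = (-9, -68, 23).
Normal n = (Well P→Well Q) × (Well P→Well R) = (3634, 3266, 11078).
So ∂z/∂x = −n_x/n_z = −0.32804 and ∂z/∂y = −n_y/n_z = −0.29482.
Intercept c from Well P: 254 + 122.36 + 1.77 = 378.13.
At (279, 44): z = −91.5 − 13.0 + 378.13 = 273.6 m.

273.6 m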